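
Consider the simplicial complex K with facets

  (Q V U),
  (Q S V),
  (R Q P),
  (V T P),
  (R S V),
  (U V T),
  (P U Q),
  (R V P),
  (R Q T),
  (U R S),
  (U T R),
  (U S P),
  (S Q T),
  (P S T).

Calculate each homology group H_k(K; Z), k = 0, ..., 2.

H_0 = Z,  H_1 = Z^2,  H_2 = Z.

Take the total order P < Q < R < S < T < U < V on the vertex set. Then K (dimension 2) consists of the simplices:

  0-simplices (7): P, Q, R, S, T, U, V
  1-simplices (21): PQ, PR, PS, PT, PU, PV, QR, QS, QT, QU, QV, RS, RT, RU, RV, ST, SU, SV, TU, TV, UV
  2-simplices (14): PQR, PQU, PRV, PST, PSU, PTV, QRT, QST, QSV, QUV, RSU, RSV, RTU, TUV

giving chain groups C_0 ≅ Z^7, C_1 ≅ Z^21, C_2 ≅ Z^14.

Boundary ∂_1: C_1 → C_0 sends each edge [p,q] (with p < q) to q − p.
The 7×21 boundary matrix has rank 6 and Smith normal form diag(1,1,1,1,1,1).

∂_2: C_2 → C_1 acts by ∂[p,q,r] = [q,r] − [p,r] + [p,q]. For instance
  ∂PTV = TV − PV + PT,
  ∂PQU = QU − PU + PQ.
The 21×14 boundary matrix has rank 13 and Smith normal form diag(1,1,1,1,1,1,1,1,1,1,1,1,1).

From H_k ≅ ker(∂_k) / im(∂_{k+1}) we obtain:

  H_0: rank C_0 − rank ∂_1 = 7 − 6 = 1, and the invariant factors of ∂_1 are all 1, so H_0 ≅ Z.
  H_1: rank ker ∂_1 − rank ∂_2 = (21 − 6) − 13 = 2, and the invariant factors of ∂_2 are all 1, so H_1 ≅ Z^2.
  H_2: rank ker ∂_2 − rank ∂_3 = (14 − 13) − 0 = 1, and there is no ∂_3, so H_2 ≅ Z.

As a check, the Euler characteristic is 7 − 21 + 14 = 0, which agrees with 1 − 2 + 1 = 0.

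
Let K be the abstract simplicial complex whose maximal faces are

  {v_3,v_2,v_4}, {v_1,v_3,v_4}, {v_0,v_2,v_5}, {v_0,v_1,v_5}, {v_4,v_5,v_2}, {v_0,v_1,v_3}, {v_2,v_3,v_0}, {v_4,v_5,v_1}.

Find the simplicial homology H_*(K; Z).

H_0 = Z,  H_1 = 0,  H_2 = Z.

Take the total order v_0 < v_1 < v_2 < v_3 < v_4 < v_5 on the vertex set. Then K (dimension 2) consists of the simplices:

  0-simplices (6): [v_0], [v_1], [v_2], [v_3], [v_4], [v_5]
  1-simplices (12): [v_0,v_1], [v_0,v_2], [v_0,v_3], [v_0,v_5], [v_1,v_3], [v_1,v_4], [v_1,v_5], [v_2,v_3], [v_2,v_4], [v_2,v_5], [v_3,v_4], [v_4,v_5]
  2-simplices (8): [v_0,v_1,v_3], [v_0,v_1,v_5], [v_0,v_2,v_3], [v_0,v_2,v_5], [v_1,v_3,v_4], [v_1,v_4,v_5], [v_2,v_3,v_4], [v_2,v_4,v_5]

Hence C_0 ≅ Z^6, C_1 ≅ Z^12, C_2 ≅ Z^8.

The boundary map ∂_1: C_1 → C_0 sends each edge [p,q] (with p < q) to q − p. For instance
  ∂[v_4,v_5] = [v_5] − [v_4].
As a 6×12 matrix over Z this has rank 5, with invariant factors (1,1,1,1,1).

∂_2: C_2 → C_1 maps a triangle to the signed sum of its edges. For instance
  ∂[v_2,v_3,v_4] = [v_3,v_4] − [v_2,v_4] + [v_2,v_3],
  ∂[v_1,v_3,v_4] = [v_3,v_4] − [v_1,v_4] + [v_1,v_3].
This gives a 12×8 integer matrix of rank 7; reducing to Smith normal form yields diagonal entries (1,1,1,1,1,1,1).

Now H_k = ker ∂_k / im ∂_{k+1}, so:

  H_0: rank C_0 − rank ∂_1 = 6 − 5 = 1, and the invariant factors of ∂_1 are all 1, so H_0 = Z.
  H_1: rank ker ∂_1 − rank ∂_2 = (12 − 5) − 7 = 0, and the invariant factors of ∂_2 are all 1, so H_1 = 0.
  H_2: rank ker ∂_2 − rank ∂_3 = (8 − 7) − 0 = 1, and there is no ∂_3, so H_2 = Z.

As a check, the Euler characteristic is 6 − 12 + 8 = 2, which agrees with 1 − 0 + 1 = 2.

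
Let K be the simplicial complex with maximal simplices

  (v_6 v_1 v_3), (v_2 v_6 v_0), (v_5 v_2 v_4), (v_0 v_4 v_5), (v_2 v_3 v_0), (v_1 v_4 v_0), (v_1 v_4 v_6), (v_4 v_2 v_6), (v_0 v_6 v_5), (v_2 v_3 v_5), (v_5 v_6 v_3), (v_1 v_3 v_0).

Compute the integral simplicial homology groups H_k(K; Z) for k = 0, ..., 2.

Fix the vertex order v_0 < v_1 < v_2 < v_3 < v_4 < v_5 < v_6 and write every simplex with vertices in increasing order. Then dim K = 2 and the simplices of K are:

  0-simplices (7): [v_0], [v_1], [v_2], [v_3], [v_4], [v_5], [v_6]
  1-simplices (18): (18 of them)
  2-simplices (12): (12 of them)

Hence C_0 ≅ Z^7, C_1 ≅ Z^18, C_2 ≅ Z^12.

The boundary map ∂_1: C_1 → C_0 is given by ∂[p,q] = [q] − [p]. For instance
  ∂[v_1,v_4] = [v_4] − [v_1].
This gives a 7×18 integer matrix of rank 6; reducing to Smith normal form yields diagonal entries (1,1,1,1,1,1).

∂_2: C_2 → C_1 sends each 2-simplex [p,q,r] to [q,r] − [p,r] + [p,q]. For instance
  ∂[v_0,v_1,v_4] = [v_1,v_4] − [v_0,v_4] + [v_0,v_1],
  ∂[v_1,v_4,v_6] = [v_4,v_6] − [v_1,v_6] + [v_1,v_4].
As a 18×12 matrix over Z this has rank 12, with invariant factors (1,1,1,1,1,1,1,1,1,1,1,2).

Now H_k = ker ∂_k / im ∂_{k+1}, so:

  H_0: rank C_0 − rank ∂_1 = 7 − 6 = 1, and the invariant factors of ∂_1 are all 1, so H_0 = Z.
  H_1: rank ker ∂_1 − rank ∂_2 = (18 − 6) − 12 = 0, and ∂_2 has invariant factor 2 > 1, so H_1 = Z/2Z.
  H_2: rank ker ∂_2 − rank ∂_3 = (12 − 12) − 0 = 0, and there is no ∂_3, so H_2 = 0.

(K is a triangulation of the real projective plane RP^2.)

H_0 = Z,  H_1 = Z/2Z,  H_2 = 0.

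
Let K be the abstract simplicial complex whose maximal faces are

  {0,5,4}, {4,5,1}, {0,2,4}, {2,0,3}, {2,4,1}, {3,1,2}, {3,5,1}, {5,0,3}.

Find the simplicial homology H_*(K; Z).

H_0 ≅ Z,  H_1 = 0,  H_2 ≅ Z.

We work with the vertex ordering 0 < 1 < 2 < 3 < 4 < 5. The simplices of K, each written with vertices in increasing order, are:

  0-simplices (6): [0], [1], [2], [3], [4], [5]
  1-simplices (12): [0,2], [0,3], [0,4], [0,5], [1,2], [1,3], [1,4], [1,5], [2,3], [2,4], [3,5], [4,5]
  2-simplices (8): [0,2,3], [0,2,4], [0,3,5], [0,4,5], [1,2,3], [1,2,4], [1,3,5], [1,4,5]

Hence C_0 ≅ Z^6, C_1 ≅ Z^12, C_2 ≅ Z^8.

The boundary map ∂_1: C_1 → C_0 is given by ∂[p,q] = [q] − [p]. For instance
  ∂[0,5] = [5] − [0].
The 6×12 boundary matrix has rank 5 and Smith normal form diag(1,1,1,1,1).

∂_2: C_2 → C_1 maps a triangle to the signed sum of its edges. For instance
  ∂[1,2,3] = [2,3] − [1,3] + [1,2],
  ∂[0,4,5] = [4,5] − [0,5] + [0,4].
The resulting 12×8 matrix has rank 7, and its Smith normal form has invariant factors (1,1,1,1,1,1,1).

Reading off H_k = ker ∂_k / im ∂_{k+1}:

  H_0: rank C_0 − rank ∂_1 = 6 − 5 = 1, and the invariant factors of ∂_1 are all 1, so H_0 ≅ Z.
  H_1: rank ker ∂_1 − rank ∂_2 = (12 − 5) − 7 = 0, and the invariant factors of ∂_2 are all 1, so H_1 ≅ 0.
  H_2: rank ker ∂_2 − rank ∂_3 = (8 − 7) − 0 = 1, and there is no ∂_3, so H_2 ≅ Z.

(K is a triangulation of the 2-sphere S^2.)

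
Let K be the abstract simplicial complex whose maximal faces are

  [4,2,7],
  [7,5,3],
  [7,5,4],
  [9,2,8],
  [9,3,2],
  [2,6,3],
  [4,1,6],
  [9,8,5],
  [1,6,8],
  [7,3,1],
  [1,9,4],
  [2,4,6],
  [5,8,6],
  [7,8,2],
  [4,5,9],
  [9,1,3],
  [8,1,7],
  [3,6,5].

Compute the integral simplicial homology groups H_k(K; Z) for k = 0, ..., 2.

H_0 ≅ Z,  H_1 ≅ Z^2,  H_2 ≅ Z.

Order the vertices as 1 < 2 < 3 < 4 < 5 < 6 < 7 < 8 < 9. Listing each simplex with vertices in this order, K has dimension 2 with simplices:

  0-simplices (9): [1], [2], [3], [4], [5], [6], [7], [8], [9]
  1-simplices (27): (27 of them)
  2-simplices (18): [1,3,7], [1,3,9], [1,4,6], [1,4,9], [1,6,8], [1,7,8], [2,3,6], [2,3,9], [2,4,6], [2,4,7], [2,7,8], [2,8,9], [3,5,6], [3,5,7], [4,5,7], [4,5,9], [5,6,8], [5,8,9]

Hence C_0 ≅ Z^9, C_1 ≅ Z^27, C_2 ≅ Z^18.

The boundary map ∂_1: C_1 → C_0 is given by ∂[p,q] = [q] − [p]. For instance
  ∂[1,3] = [3] − [1].
This gives a 9×27 integer matrix of rank 8; reducing to Smith normal form yields diagonal entries (1,1,1,1,1,1,1,1).

The boundary map ∂_2: C_2 → C_1 sends each 2-simplex [p,q,r] to [q,r] − [p,r] + [p,q]. For instance
  ∂[1,3,7] = [3,7] − [1,7] + [1,3],
  ∂[1,7,8] = [7,8] − [1,8] + [1,7].
The 27×18 boundary matrix has rank 17 and Smith normal form diag(1,1,1,1,1,1,1,1,1,1,1,1,1,1,1,1,1).

From H_k ≅ ker(∂_k) / im(∂_{k+1}) we obtain:

  H_0: rank C_0 − rank ∂_1 = 9 − 8 = 1, and the invariant factors of ∂_1 are all 1, so H_0 = Z.
  H_1: rank ker ∂_1 − rank ∂_2 = (27 − 8) − 17 = 2, and the invariant factors of ∂_2 are all 1, so H_1 = Z^2.
  H_2: rank ker ∂_2 − rank ∂_3 = (18 − 17) − 0 = 1, and there is no ∂_3, so H_2 = Z.

As a check, the Euler characteristic is 9 − 27 + 18 = 0, which agrees with 1 − 2 + 1 = 0.
(K is a triangulation of the torus T^2.)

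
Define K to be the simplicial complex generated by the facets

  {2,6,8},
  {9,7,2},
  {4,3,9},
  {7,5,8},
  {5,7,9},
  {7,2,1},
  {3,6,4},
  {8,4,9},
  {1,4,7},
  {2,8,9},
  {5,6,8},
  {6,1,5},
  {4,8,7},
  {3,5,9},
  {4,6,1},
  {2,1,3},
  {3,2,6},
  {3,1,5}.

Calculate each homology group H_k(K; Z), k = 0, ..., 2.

H_0 = Z,  H_1 = Z ⊕ Z/2,  H_2 = 0.

Fix the vertex order 1 < 2 < 3 < 4 < 5 < 6 < 7 < 8 < 9 and write every simplex with vertices in increasing order. Then dim K = 2 and the simplices of K are:

  0-simplices (9): [1], [2], [3], [4], [5], [6], [7], [8], [9]
  1-simplices (27): (27 of them)
  2-simplices (18): [1,2,3], [1,2,7], [1,3,5], [1,4,6], [1,4,7], [1,5,6], [2,3,6], [2,6,8], [2,7,9], [2,8,9], [3,4,6], [3,4,9], [3,5,9], [4,7,8], [4,8,9], [5,6,8], [5,7,8], [5,7,9]

Hence C_0 ≅ Z^9, C_1 ≅ Z^27, C_2 ≅ Z^18.

∂_1: C_1 → C_0 is given by ∂[p,q] = [q] − [p]. For instance
  ∂[3,4] = [4] − [3].
The resulting 9×27 matrix has rank 8, and its Smith normal form has invariant factors (1,1,1,1,1,1,1,1).

Boundary ∂_2: C_2 → C_1 sends each 2-simplex [p,q,r] to [q,r] − [p,r] + [p,q]. For instance
  ∂[3,4,9] = [4,9] − [3,9] + [3,4],
  ∂[1,4,7] = [4,7] − [1,7] + [1,4].
As a 27×18 matrix over Z this has rank 18, with invariant factors (1,1,1,1,1,1,1,1,1,1,1,1,1,1,1,1,1,2).

Now H_k = ker ∂_k / im ∂_{k+1}, so:

  H_0: rank C_0 − rank ∂_1 = 9 − 8 = 1, and the invariant factors of ∂_1 are all 1, so H_0 ≅ Z.
  H_1: rank ker ∂_1 − rank ∂_2 = (27 − 8) − 18 = 1, and ∂_2 has invariant factor 2 > 1, so H_1 ≅ Z ⊕ Z/2.
  H_2: rank ker ∂_2 − rank ∂_3 = (18 − 18) − 0 = 0, and there is no ∂_3, so H_2 ≅ 0.

(K is a triangulation of the Klein bottle.)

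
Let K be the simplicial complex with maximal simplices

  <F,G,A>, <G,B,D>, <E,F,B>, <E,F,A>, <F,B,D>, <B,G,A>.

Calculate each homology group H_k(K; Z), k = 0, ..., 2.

Order the vertices as A < B < D < E < F < G. Listing each simplex with vertices in this order, K has dimension 2 with simplices:

  0-simplices (6): A, B, D, E, F, G
  1-simplices (12): AB, AE, AF, AG, BD, BE, BF, BG, DF, DG, EF, FG
  2-simplices (6): ABG, AEF, AFG, BDF, BDG, BEF

Hence C_0 ≅ Z^6, C_1 ≅ Z^12, C_2 ≅ Z^6.

Boundary ∂_1: C_1 → C_0 is given by ∂[p,q] = [q] − [p].
This gives a 6×12 integer matrix of rank 5; reducing to Smith normal form yields diagonal entries (1,1,1,1,1).

Boundary ∂_2: C_2 → C_1 maps a triangle to the signed sum of its edges. For instance
  ∂BDF = DF − BF + BD,
  ∂AEF = EF − AF + AE.
The 12×6 boundary matrix has rank 6 and Smith normal form diag(1,1,1,1,1,1).

Now H_k = ker ∂_k / im ∂_{k+1}, so:

  H_0: rank C_0 − rank ∂_1 = 6 − 5 = 1, and the invariant factors of ∂_1 are all 1, so H_0 = Z.
  H_1: rank ker ∂_1 − rank ∂_2 = (12 − 5) − 6 = 1, and the invariant factors of ∂_2 are all 1, so H_1 = Z.
  H_2: rank ker ∂_2 − rank ∂_3 = (6 − 6) − 0 = 0, and there is no ∂_3, so H_2 = 0.

As a check, the Euler characteristic is 6 − 12 + 6 = 0, which agrees with 1 − 1 + 0 = 0.
(K is a triangulation of the cylinder S^1 x I.)

H_0 = Z,  H_1 = Z,  H_2 = 0.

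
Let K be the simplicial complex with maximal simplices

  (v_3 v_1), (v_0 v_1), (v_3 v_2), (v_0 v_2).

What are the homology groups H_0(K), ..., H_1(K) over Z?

Order the vertices as v_0 < v_1 < v_2 < v_3. Listing each simplex with vertices in this order, K has dimension 1 with simplices:

  0-simplices (4): [v_0], [v_1], [v_2], [v_3]
  1-simplices (4): [v_0,v_1], [v_0,v_2], [v_1,v_3], [v_2,v_3]

Hence C_0 ≅ Z^4, C_1 ≅ Z^4.

∂_1: C_1 → C_0 sends each edge [p,q] (with p < q) to q − p. For instance
  ∂[v_1,v_3] = [v_3] − [v_1].
As a 4×4 matrix over Z this has rank 3, with invariant factors (1,1,1).

From H_k ≅ ker(∂_k) / im(∂_{k+1}) we obtain:

  H_0: rank C_0 − rank ∂_1 = 4 − 3 = 1, and the invariant factors of ∂_1 are all 1, so H_0 ≅ Z.
  H_1: rank ker ∂_1 − rank ∂_2 = (4 − 3) − 0 = 1, and there is no ∂_2, so H_1 ≅ Z.

H_0 ≅ Z,  H_1 ≅ Z.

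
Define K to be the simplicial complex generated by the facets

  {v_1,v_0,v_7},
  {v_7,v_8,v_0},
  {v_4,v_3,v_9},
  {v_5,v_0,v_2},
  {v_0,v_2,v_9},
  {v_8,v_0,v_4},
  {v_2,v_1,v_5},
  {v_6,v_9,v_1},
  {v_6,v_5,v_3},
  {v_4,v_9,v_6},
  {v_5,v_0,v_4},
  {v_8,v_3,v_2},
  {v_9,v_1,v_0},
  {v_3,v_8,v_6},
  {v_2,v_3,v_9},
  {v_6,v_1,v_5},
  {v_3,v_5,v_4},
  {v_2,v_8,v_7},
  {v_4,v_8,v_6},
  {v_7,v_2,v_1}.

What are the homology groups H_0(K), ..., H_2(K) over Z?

H_0 = Z,  H_1 = Z ⊕ Z/2,  H_2 = 0.

We work with the vertex ordering v_0 < v_1 < v_2 < v_3 < v_4 < v_5 < v_6 < v_7 < v_8 < v_9. The simplices of K, each written with vertices in increasing order, are:

  0-simplices (10): [v_0], [v_1], [v_2], [v_3], [v_4], [v_5], [v_6], [v_7], [v_8], [v_9]
  1-simplices (30): (30 of them)
  2-simplices (20): (20 of them)

giving chain groups C_0 ≅ Z^10, C_1 ≅ Z^30, C_2 ≅ Z^20.

Boundary ∂_1: C_1 → C_0 is given by ∂[p,q] = [q] − [p].
The 10×30 boundary matrix has rank 9 and Smith normal form diag(1,1,1,1,1,1,1,1,1).

The boundary map ∂_2: C_2 → C_1 sends each 2-simplex [p,q,r] to [q,r] − [p,r] + [p,q]. For instance
  ∂[v_2,v_7,v_8] = [v_7,v_8] − [v_2,v_8] + [v_2,v_7],
  ∂[v_3,v_4,v_9] = [v_4,v_9] − [v_3,v_9] + [v_3,v_4].
This gives a 30×20 integer matrix of rank 20; reducing to Smith normal form yields diagonal entries (1,1,1,1,1,1,1,1,1,1,1,1,1,1,1,1,1,1,1,2).

Now H_k = ker ∂_k / im ∂_{k+1}, so:

  H_0: rank C_0 − rank ∂_1 = 10 − 9 = 1, and the invariant factors of ∂_1 are all 1, so H_0 ≅ Z.
  H_1: rank ker ∂_1 − rank ∂_2 = (30 − 9) − 20 = 1, and ∂_2 has invariant factor 2 > 1, so H_1 ≅ Z ⊕ Z/2.
  H_2: rank ker ∂_2 − rank ∂_3 = (20 − 20) − 0 = 0, and there is no ∂_3, so H_2 ≅ 0.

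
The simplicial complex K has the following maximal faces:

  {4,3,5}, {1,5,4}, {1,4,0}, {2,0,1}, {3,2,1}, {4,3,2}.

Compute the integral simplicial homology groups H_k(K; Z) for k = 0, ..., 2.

Fix the vertex order 0 < 1 < 2 < 3 < 4 < 5 and write every simplex with vertices in increasing order. Then dim K = 2 and the simplices of K are:

  0-simplices (6): [0], [1], [2], [3], [4], [5]
  1-simplices (12): [0,1], [0,2], [0,4], [1,2], [1,3], [1,4], [1,5], [2,3], [2,4], [3,4], [3,5], [4,5]
  2-simplices (6): [0,1,2], [0,1,4], [1,2,3], [1,4,5], [2,3,4], [3,4,5]

giving chain groups C_0 ≅ Z^6, C_1 ≅ Z^12, C_2 ≅ Z^6.

∂_1: C_1 → C_0 maps an edge to its endpoints' difference, ∂[p,q] = q − p. For instance
  ∂[1,3] = [3] − [1].
The resulting 6×12 matrix has rank 5, and its Smith normal form has invariant factors (1,1,1,1,1).

The boundary map ∂_2: C_2 → C_1 maps a triangle to the signed sum of its edges. For instance
  ∂[0,1,4] = [1,4] − [0,4] + [0,1],
  ∂[0,1,2] = [1,2] − [0,2] + [0,1].
As a 12×6 matrix over Z this has rank 6, with invariant factors (1,1,1,1,1,1).

Computing H_k = (kernel of ∂_k) / (image of ∂_{k+1}):

  H_0: rank C_0 − rank ∂_1 = 6 − 5 = 1, and the invariant factors of ∂_1 are all 1, so H_0 = Z.
  H_1: rank ker ∂_1 − rank ∂_2 = (12 − 5) − 6 = 1, and the invariant factors of ∂_2 are all 1, so H_1 = Z.
  H_2: rank ker ∂_2 − rank ∂_3 = (6 − 6) − 0 = 0, and there is no ∂_3, so H_2 = 0.

H_0 = Z,  H_1 = Z,  H_2 = 0.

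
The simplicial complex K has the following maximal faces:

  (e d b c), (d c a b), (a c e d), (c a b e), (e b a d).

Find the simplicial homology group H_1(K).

H_1 ≅ 0.

Order the vertices as a < b < c < d < e. Listing each simplex with vertices in this order, K has dimension 3 with simplices:

  0-simplices (5): a, b, c, d, e
  1-simplices (10): ab, ac, ad, ae, bc, bd, be, cd, ce, de
  2-simplices (10): abc, abd, abe, acd, ace, ade, bcd, bce, bde, cde
  3-simplices (5): abcd, abce, abde, acde, bcde

so the chain groups are C_0 ≅ Z^5, C_1 ≅ Z^10, C_2 ≅ Z^10, C_3 ≅ Z^5.

The boundary map ∂_1: C_1 → C_0 sends each edge [p,q] (with p < q) to q − p. For instance
  ∂ce = e − c.
The resulting 5×10 matrix has rank 4, and its Smith normal form has invariant factors (1,1,1,1).

The boundary map ∂_2: C_2 → C_1 acts by ∂[p,q,r] = [q,r] − [p,r] + [p,q]. For instance
  ∂cde = de − ce + cd,
  ∂abe = be − ae + ab.
As a 10×10 matrix over Z this has rank 6, with invariant factors (1,1,1,1,1,1).

Boundary ∂_3: C_3 → C_2 sends each 3-simplex σ to the alternating sum Σ_i (−1)^i (σ with its i-th vertex removed). For instance
  ∂abde = bde − ade + abe − abd,
  ∂bcde = cde − bde + bce − bcd.
The 10×5 boundary matrix has rank 4 and Smith normal form diag(1,1,1,1).

Reading off H_k = ker ∂_k / im ∂_{k+1}:

  H_1: rank ker ∂_1 − rank ∂_2 = (10 − 4) − 6 = 0, and the invariant factors of ∂_2 are all 1, so H_1 = 0.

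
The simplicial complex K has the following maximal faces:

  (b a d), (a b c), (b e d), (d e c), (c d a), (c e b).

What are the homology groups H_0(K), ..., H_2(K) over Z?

H_0 = Z,  H_1 = 0,  H_2 = Z.

Order the vertices as a < b < c < d < e. Listing each simplex with vertices in this order, K has dimension 2 with simplices:

  0-simplices (5): a, b, c, d, e
  1-simplices (9): ab, ac, ad, bc, bd, be, cd, ce, de
  2-simplices (6): abc, abd, acd, bce, bde, cde

giving chain groups C_0 ≅ Z^5, C_1 ≅ Z^9, C_2 ≅ Z^6.

Boundary ∂_1: C_1 → C_0 is given by ∂[p,q] = [q] − [p].
As a 5×9 matrix over Z this has rank 4, with invariant factors (1,1,1,1).

The boundary map ∂_2: C_2 → C_1 sends each 2-simplex [p,q,r] to [q,r] − [p,r] + [p,q]. For instance
  ∂cde = de − ce + cd,
  ∂bde = de − be + bd.
As a 9×6 matrix over Z this has rank 5, with invariant factors (1,1,1,1,1).

Now H_k = ker ∂_k / im ∂_{k+1}, so:

  H_0: rank C_0 − rank ∂_1 = 5 − 4 = 1, and the invariant factors of ∂_1 are all 1, so H_0 = Z.
  H_1: rank ker ∂_1 − rank ∂_2 = (9 − 4) − 5 = 0, and the invariant factors of ∂_2 are all 1, so H_1 = 0.
  H_2: rank ker ∂_2 − rank ∂_3 = (6 − 5) − 0 = 1, and there is no ∂_3, so H_2 = Z.

(K is a triangulation of the 2-sphere S^2.)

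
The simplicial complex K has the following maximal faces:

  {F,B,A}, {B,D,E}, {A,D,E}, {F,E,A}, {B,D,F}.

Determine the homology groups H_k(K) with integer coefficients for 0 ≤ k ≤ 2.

H_0 ≅ Z,  H_1 ≅ Z,  H_2 = 0.

Order the vertices as A < B < D < E < F. Listing each simplex with vertices in this order, K has dimension 2 with simplices:

  0-simplices (5): A, B, D, E, F
  1-simplices (10): AB, AD, AE, AF, BD, BE, BF, DE, DF, EF
  2-simplices (5): ABF, ADE, AEF, BDE, BDF

Hence C_0 ≅ Z^5, C_1 ≅ Z^10, C_2 ≅ Z^5.

Boundary ∂_1: C_1 → C_0 maps an edge to its endpoints' difference, ∂[p,q] = q − p.
As a 5×10 matrix over Z this has rank 4, with invariant factors (1,1,1,1).

∂_2: C_2 → C_1 acts by ∂[p,q,r] = [q,r] − [p,r] + [p,q]. For instance
  ∂ABF = BF − AF + AB,
  ∂AEF = EF − AF + AE.
The resulting 10×5 matrix has rank 5, and its Smith normal form has invariant factors (1,1,1,1,1).

From H_k ≅ ker(∂_k) / im(∂_{k+1}) we obtain:

  H_0: rank C_0 − rank ∂_1 = 5 − 4 = 1, and the invariant factors of ∂_1 are all 1, so H_0 = Z.
  H_1: rank ker ∂_1 − rank ∂_2 = (10 − 4) − 5 = 1, and the invariant factors of ∂_2 are all 1, so H_1 = Z.
  H_2: rank ker ∂_2 − rank ∂_3 = (5 − 5) − 0 = 0, and there is no ∂_3, so H_2 = 0.

As a check, the Euler characteristic is 5 − 10 + 5 = 0, which agrees with 1 − 1 + 0 = 0.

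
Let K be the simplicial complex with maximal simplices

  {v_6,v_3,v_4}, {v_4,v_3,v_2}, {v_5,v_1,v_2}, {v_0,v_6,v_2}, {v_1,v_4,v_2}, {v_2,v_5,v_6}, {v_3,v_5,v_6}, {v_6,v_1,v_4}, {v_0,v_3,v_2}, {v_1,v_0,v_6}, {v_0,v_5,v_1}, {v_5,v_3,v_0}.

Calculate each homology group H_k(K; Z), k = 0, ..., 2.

Order the vertices as v_0 < v_1 < v_2 < v_3 < v_4 < v_5 < v_6. Listing each simplex with vertices in this order, K has dimension 2 with simplices:

  0-simplices (7): [v_0], [v_1], [v_2], [v_3], [v_4], [v_5], [v_6]
  1-simplices (18): (18 of them)
  2-simplices (12): (12 of them)

Hence C_0 ≅ Z^7, C_1 ≅ Z^18, C_2 ≅ Z^12.

Boundary ∂_1: C_1 → C_0 sends each edge [p,q] (with p < q) to q − p.
As a 7×18 matrix over Z this has rank 6, with invariant factors (1,1,1,1,1,1).

Boundary ∂_2: C_2 → C_1 acts by ∂[p,q,r] = [q,r] − [p,r] + [p,q]. For instance
  ∂[v_2,v_5,v_6] = [v_5,v_6] − [v_2,v_6] + [v_2,v_5],
  ∂[v_0,v_1,v_5] = [v_1,v_5] − [v_0,v_5] + [v_0,v_1].
The resulting 18×12 matrix has rank 12, and its Smith normal form has invariant factors (1,1,1,1,1,1,1,1,1,1,1,2).

Computing H_k = (kernel of ∂_k) / (image of ∂_{k+1}):

  H_0: rank C_0 − rank ∂_1 = 7 − 6 = 1, and the invariant factors of ∂_1 are all 1, so H_0 = Z.
  H_1: rank ker ∂_1 − rank ∂_2 = (18 − 6) − 12 = 0, and ∂_2 has invariant factor 2 > 1, so H_1 = Z/2.
  H_2: rank ker ∂_2 − rank ∂_3 = (12 − 12) − 0 = 0, and there is no ∂_3, so H_2 = 0.

As a check, the Euler characteristic is 7 − 18 + 12 = 1, which agrees with 1 − 0 + 0 = 1.
(K is a triangulation of the real projective plane RP^2.)

H_0 = Z,  H_1 = Z/2,  H_2 = 0.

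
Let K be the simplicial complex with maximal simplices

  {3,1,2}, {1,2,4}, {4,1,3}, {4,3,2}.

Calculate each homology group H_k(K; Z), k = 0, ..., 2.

H_0 = Z,  H_1 = 0,  H_2 = Z.

We work with the vertex ordering 1 < 2 < 3 < 4. The simplices of K, each written with vertices in increasing order, are:

  0-simplices (4): [1], [2], [3], [4]
  1-simplices (6): [1,2], [1,3], [1,4], [2,3], [2,4], [3,4]
  2-simplices (4): [1,2,3], [1,2,4], [1,3,4], [2,3,4]

Hence C_0 ≅ Z^4, C_1 ≅ Z^6, C_2 ≅ Z^4.

∂_1: C_1 → C_0 sends each edge [p,q] (with p < q) to q − p.
The resulting 4×6 matrix has rank 3, and its Smith normal form has invariant factors (1,1,1).

Boundary ∂_2: C_2 → C_1 sends each 2-simplex [p,q,r] to [q,r] − [p,r] + [p,q]. For instance
  ∂[1,2,3] = [2,3] − [1,3] + [1,2],
  ∂[1,3,4] = [3,4] − [1,4] + [1,3].
The resulting 6×4 matrix has rank 3, and its Smith normal form has invariant factors (1,1,1).

Reading off H_k = ker ∂_k / im ∂_{k+1}:

  H_0: rank C_0 − rank ∂_1 = 4 − 3 = 1, and the invariant factors of ∂_1 are all 1, so H_0 = Z.
  H_1: rank ker ∂_1 − rank ∂_2 = (6 − 3) − 3 = 0, and the invariant factors of ∂_2 are all 1, so H_1 = 0.
  H_2: rank ker ∂_2 − rank ∂_3 = (4 − 3) − 0 = 1, and there is no ∂_3, so H_2 = Z.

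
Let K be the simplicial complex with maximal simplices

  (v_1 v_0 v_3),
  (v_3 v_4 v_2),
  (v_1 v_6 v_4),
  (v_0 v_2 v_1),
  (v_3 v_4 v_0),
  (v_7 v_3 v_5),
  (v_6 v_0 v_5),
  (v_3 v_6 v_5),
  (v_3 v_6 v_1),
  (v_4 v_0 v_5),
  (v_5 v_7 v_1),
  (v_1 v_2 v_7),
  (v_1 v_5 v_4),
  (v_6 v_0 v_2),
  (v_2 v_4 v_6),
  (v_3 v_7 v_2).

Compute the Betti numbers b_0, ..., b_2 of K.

b_0 = 1, b_1 = 2, b_2 = 1.

We work with the vertex ordering v_0 < v_1 < v_2 < v_3 < v_4 < v_5 < v_6 < v_7. The simplices of K, each written with vertices in increasing order, are:

  0-simplices (8): [v_0], [v_1], [v_2], [v_3], [v_4], [v_5], [v_6], [v_7]
  1-simplices (24): (24 of them)
  2-simplices (16): (16 of them)

so the chain groups are C_0 ≅ Z^8, C_1 ≅ Z^24, C_2 ≅ Z^16.

Boundary ∂_1: C_1 → C_0 maps an edge to its endpoints' difference, ∂[p,q] = q − p.
The resulting 8×24 matrix has rank 7, and its Smith normal form has invariant factors (1,1,1,1,1,1,1).

The boundary map ∂_2: C_2 → C_1 sends each 2-simplex [p,q,r] to [q,r] − [p,r] + [p,q]. For instance
  ∂[v_2,v_3,v_7] = [v_3,v_7] − [v_2,v_7] + [v_2,v_3],
  ∂[v_0,v_2,v_6] = [v_2,v_6] − [v_0,v_6] + [v_0,v_2].
As a 24×16 matrix over Z this has rank 15, with invariant factors (1,1,1,1,1,1,1,1,1,1,1,1,1,1,1).

Computing H_k = (kernel of ∂_k) / (image of ∂_{k+1}):

  H_0: rank C_0 − rank ∂_1 = 8 − 7 = 1, and the invariant factors of ∂_1 are all 1, so H_0 ≅ Z.
  H_1: rank ker ∂_1 − rank ∂_2 = (24 − 7) − 15 = 2, and the invariant factors of ∂_2 are all 1, so H_1 ≅ Z^2.
  H_2: rank ker ∂_2 − rank ∂_3 = (16 − 15) − 0 = 1, and there is no ∂_3, so H_2 ≅ Z.

As a check, the Euler characteristic is 8 − 24 + 16 = 0, which agrees with 1 − 2 + 1 = 0.
(K is a triangulation of the torus T^2.)

Hence the Betti numbers are b_0 = 1, b_1 = 2, b_2 = 1.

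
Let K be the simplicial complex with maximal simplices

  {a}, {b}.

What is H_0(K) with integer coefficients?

Order the vertices as a < b. Listing each simplex with vertices in this order, K has dimension 0 with simplices:

  0-simplices (2): a, b

giving chain groups C_0 ≅ Z^2.

Computing H_k = (kernel of ∂_k) / (image of ∂_{k+1}):

  H_0: rank C_0 − rank ∂_1 = 2 − 0 = 2, and there is no ∂_1, so H_0 = Z^2.

H_0 = Z^2.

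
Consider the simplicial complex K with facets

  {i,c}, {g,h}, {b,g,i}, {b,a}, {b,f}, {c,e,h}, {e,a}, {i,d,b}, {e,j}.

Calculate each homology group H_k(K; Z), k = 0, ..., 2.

H_0 = Z,  H_1 = Z^2,  H_2 = 0.

We work with the vertex ordering a < b < c < d < e < f < g < h < i < j. The simplices of K, each written with vertices in increasing order, are:

  0-simplices (10): a, b, c, d, e, f, g, h, i, j
  1-simplices (14): ab, ae, bd, bf, bg, bi, ce, ch, ci, di, eh, ej, gh, gi
  2-simplices (3): bdi, bgi, ceh

giving chain groups C_0 ≅ Z^10, C_1 ≅ Z^14, C_2 ≅ Z^3.

The boundary map ∂_1: C_1 → C_0 is given by ∂[p,q] = [q] − [p]. For instance
  ∂ab = b − a.
The resulting 10×14 matrix has rank 9, and its Smith normal form has invariant factors (1,1,1,1,1,1,1,1,1).

Boundary ∂_2: C_2 → C_1 sends each 2-simplex [p,q,r] to [q,r] − [p,r] + [p,q]. For instance
  ∂bgi = gi − bi + bg,
  ∂bdi = di − bi + bd.
The resulting 14×3 matrix has rank 3, and its Smith normal form has invariant factors (1,1,1).

Reading off H_k = ker ∂_k / im ∂_{k+1}:

  H_0: rank C_0 − rank ∂_1 = 10 − 9 = 1, and the invariant factors of ∂_1 are all 1, so H_0 ≅ Z.
  H_1: rank ker ∂_1 − rank ∂_2 = (14 − 9) − 3 = 2, and the invariant factors of ∂_2 are all 1, so H_1 ≅ Z^2.
  H_2: rank ker ∂_2 − rank ∂_3 = (3 − 3) − 0 = 0, and there is no ∂_3, so H_2 ≅ 0.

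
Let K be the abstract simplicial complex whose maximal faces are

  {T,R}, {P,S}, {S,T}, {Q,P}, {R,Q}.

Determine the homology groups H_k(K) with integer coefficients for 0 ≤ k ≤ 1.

H_0 ≅ Z,  H_1 ≅ Z.

Order the vertices as P < Q < R < S < T. Listing each simplex with vertices in this order, K has dimension 1 with simplices:

  0-simplices (5): P, Q, R, S, T
  1-simplices (5): PQ, PS, QR, RT, ST

Hence C_0 ≅ Z^5, C_1 ≅ Z^5.

The boundary map ∂_1: C_1 → C_0 sends each edge [p,q] (with p < q) to q − p. For instance
  ∂ST = T − S.
This gives a 5×5 integer matrix of rank 4; reducing to Smith normal form yields diagonal entries (1,1,1,1).

Now H_k = ker ∂_k / im ∂_{k+1}, so:

  H_0: rank C_0 − rank ∂_1 = 5 − 4 = 1, and the invariant factors of ∂_1 are all 1, so H_0 = Z.
  H_1: rank ker ∂_1 − rank ∂_2 = (5 − 4) − 0 = 1, and there is no ∂_2, so H_1 = Z.

(K is a triangulation of the circle S^1.)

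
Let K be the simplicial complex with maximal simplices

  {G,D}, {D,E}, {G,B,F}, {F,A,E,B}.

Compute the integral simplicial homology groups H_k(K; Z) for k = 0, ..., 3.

H_0 = Z,  H_1 = Z,  H_2 = 0,  H_3 = 0.

Fix the vertex order A < B < D < E < F < G and write every simplex with vertices in increasing order. Then dim K = 3 and the simplices of K are:

  0-simplices (6): A, B, D, E, F, G
  1-simplices (10): AB, AE, AF, BE, BF, BG, DE, DG, EF, FG
  2-simplices (5): ABE, ABF, AEF, BEF, BFG
  3-simplices (1): ABEF

giving chain groups C_0 ≅ Z^6, C_1 ≅ Z^10, C_2 ≅ Z^5, C_3 ≅ Z^1.

∂_1: C_1 → C_0 sends each edge [p,q] (with p < q) to q − p. For instance
  ∂EF = F − E.
As a 6×10 matrix over Z this has rank 5, with invariant factors (1,1,1,1,1).

∂_2: C_2 → C_1 sends each 2-simplex [p,q,r] to [q,r] − [p,r] + [p,q]. For instance
  ∂BFG = FG − BG + BF,
  ∂BEF = EF − BF + BE.
The 10×5 boundary matrix has rank 4 and Smith normal form diag(1,1,1,1).

The boundary map ∂_3: C_3 → C_2 sends each 3-simplex σ to the alternating sum Σ_i (−1)^i (σ with its i-th vertex removed). For instance
  ∂ABEF = BEF − AEF + ABF − ABE.
The 5×1 boundary matrix has rank 1 and Smith normal form diag(1).

Reading off H_k = ker ∂_k / im ∂_{k+1}:

  H_0: rank C_0 − rank ∂_1 = 6 − 5 = 1, and the invariant factors of ∂_1 are all 1, so H_0 ≅ Z.
  H_1: rank ker ∂_1 − rank ∂_2 = (10 − 5) − 4 = 1, and the invariant factors of ∂_2 are all 1, so H_1 ≅ Z.
  H_2: rank ker ∂_2 − rank ∂_3 = (5 − 4) − 1 = 0, and the invariant factors of ∂_3 are all 1, so H_2 ≅ 0.
  H_3: rank ker ∂_3 − rank ∂_4 = (1 − 1) − 0 = 0, and there is no ∂_4, so H_3 ≅ 0.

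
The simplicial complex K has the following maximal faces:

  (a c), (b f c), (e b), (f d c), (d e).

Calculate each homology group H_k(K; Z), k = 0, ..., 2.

H_0 = Z,  H_1 = Z,  H_2 = 0.

K has 6 vertices, 8 edges, 2 triangles.
rank ∂_0 = 0, rank ∂_1 = 5 ⇒ b_0 = 6 − 0 − 5 = 1; all invariant factors of ∂_1 are 1 so no torsion. So H_0 ≅ Z.
rank ∂_1 = 5, rank ∂_2 = 2 ⇒ b_1 = 8 − 5 − 2 = 1; all invariant factors of ∂_2 are 1 so no torsion. So H_1 ≅ Z.
rank ∂_2 = 2, rank ∂_3 = 0 ⇒ b_2 = 2 − 2 − 0 = 0. So H_2 ≅ 0.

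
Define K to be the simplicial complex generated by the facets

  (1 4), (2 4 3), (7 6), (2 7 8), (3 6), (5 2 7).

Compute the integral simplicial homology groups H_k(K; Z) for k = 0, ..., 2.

We work with the vertex ordering 1 < 2 < 3 < 4 < 5 < 6 < 7 < 8. The simplices of K, each written with vertices in increasing order, are:

  0-simplices (8): [1], [2], [3], [4], [5], [6], [7], [8]
  1-simplices (11): [1,4], [2,3], [2,4], [2,5], [2,7], [2,8], [3,4], [3,6], [5,7], [6,7], [7,8]
  2-simplices (3): [2,3,4], [2,5,7], [2,7,8]

so the chain groups are C_0 ≅ Z^8, C_1 ≅ Z^11, C_2 ≅ Z^3.

∂_1: C_1 → C_0 sends each edge [p,q] (with p < q) to q − p. For instance
  ∂[2,7] = [7] − [2].
The resulting 8×11 matrix has rank 7, and its Smith normal form has invariant factors (1,1,1,1,1,1,1).

∂_2: C_2 → C_1 sends each 2-simplex [p,q,r] to [q,r] − [p,r] + [p,q]. For instance
  ∂[2,5,7] = [5,7] − [2,7] + [2,5],
  ∂[2,3,4] = [3,4] − [2,4] + [2,3].
The resulting 11×3 matrix has rank 3, and its Smith normal form has invariant factors (1,1,1).

Now H_k = ker ∂_k / im ∂_{k+1}, so:

  H_0: rank C_0 − rank ∂_1 = 8 − 7 = 1, and the invariant factors of ∂_1 are all 1, so H_0 = Z.
  H_1: rank ker ∂_1 − rank ∂_2 = (11 − 7) − 3 = 1, and the invariant factors of ∂_2 are all 1, so H_1 = Z.
  H_2: rank ker ∂_2 − rank ∂_3 = (3 − 3) − 0 = 0, and there is no ∂_3, so H_2 = 0.

H_0 ≅ Z,  H_1 ≅ Z,  H_2 = 0.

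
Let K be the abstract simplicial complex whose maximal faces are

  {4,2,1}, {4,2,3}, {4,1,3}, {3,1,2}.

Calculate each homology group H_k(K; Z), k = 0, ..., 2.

H_0 = Z,  H_1 = 0,  H_2 = Z.

We work with the vertex ordering 1 < 2 < 3 < 4. The simplices of K, each written with vertices in increasing order, are:

  0-simplices (4): [1], [2], [3], [4]
  1-simplices (6): [1,2], [1,3], [1,4], [2,3], [2,4], [3,4]
  2-simplices (4): [1,2,3], [1,2,4], [1,3,4], [2,3,4]

Hence C_0 ≅ Z^4, C_1 ≅ Z^6, C_2 ≅ Z^4.

The boundary map ∂_1: C_1 → C_0 is given by ∂[p,q] = [q] − [p]. For instance
  ∂[1,3] = [3] − [1].
This gives a 4×6 integer matrix of rank 3; reducing to Smith normal form yields diagonal entries (1,1,1).

The boundary map ∂_2: C_2 → C_1 sends each 2-simplex [p,q,r] to [q,r] − [p,r] + [p,q]. For instance
  ∂[1,3,4] = [3,4] − [1,4] + [1,3],
  ∂[2,3,4] = [3,4] − [2,4] + [2,3].
The 6×4 boundary matrix has rank 3 and Smith normal form diag(1,1,1).

Now H_k = ker ∂_k / im ∂_{k+1}, so:

  H_0: rank C_0 − rank ∂_1 = 4 − 3 = 1, and the invariant factors of ∂_1 are all 1, so H_0 ≅ Z.
  H_1: rank ker ∂_1 − rank ∂_2 = (6 − 3) − 3 = 0, and the invariant factors of ∂_2 are all 1, so H_1 ≅ 0.
  H_2: rank ker ∂_2 − rank ∂_3 = (4 − 3) − 0 = 1, and there is no ∂_3, so H_2 ≅ Z.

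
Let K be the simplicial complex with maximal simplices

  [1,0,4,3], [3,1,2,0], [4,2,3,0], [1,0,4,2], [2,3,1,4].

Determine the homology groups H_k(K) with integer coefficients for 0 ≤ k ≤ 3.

K has 5 vertices, 10 edges, 10 triangles, 5 3-simplices.
rank ∂_0 = 0, rank ∂_1 = 4 ⇒ b_0 = 5 − 0 − 4 = 1; all invariant factors of ∂_1 are 1 so no torsion. So H_0 ≅ Z.
rank ∂_1 = 4, rank ∂_2 = 6 ⇒ b_1 = 10 − 4 − 6 = 0; all invariant factors of ∂_2 are 1 so no torsion. So H_1 ≅ 0.
rank ∂_2 = 6, rank ∂_3 = 4 ⇒ b_2 = 10 − 6 − 4 = 0; all invariant factors of ∂_3 are 1 so no torsion. So H_2 ≅ 0.
rank ∂_3 = 4, rank ∂_4 = 0 ⇒ b_3 = 5 − 4 − 0 = 1. So H_3 ≅ Z.

H_0 ≅ Z,  H_1 = 0,  H_2 = 0,  H_3 ≅ Z.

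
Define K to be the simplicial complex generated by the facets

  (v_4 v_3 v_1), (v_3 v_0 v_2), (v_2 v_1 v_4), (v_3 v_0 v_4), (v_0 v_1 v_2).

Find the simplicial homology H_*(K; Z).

H_0 ≅ Z,  H_1 ≅ Z,  H_2 = 0.

Fix the vertex order v_0 < v_1 < v_2 < v_3 < v_4 and write every simplex with vertices in increasing order. Then dim K = 2 and the simplices of K are:

  0-simplices (5): [v_0], [v_1], [v_2], [v_3], [v_4]
  1-simplices (10): [v_0,v_1], [v_0,v_2], [v_0,v_3], [v_0,v_4], [v_1,v_2], [v_1,v_3], [v_1,v_4], [v_2,v_3], [v_2,v_4], [v_3,v_4]
  2-simplices (5): [v_0,v_1,v_2], [v_0,v_2,v_3], [v_0,v_3,v_4], [v_1,v_2,v_4], [v_1,v_3,v_4]

Hence C_0 ≅ Z^5, C_1 ≅ Z^10, C_2 ≅ Z^5.

∂_1: C_1 → C_0 is given by ∂[p,q] = [q] − [p]. For instance
  ∂[v_0,v_4] = [v_4] − [v_0].
The 5×10 boundary matrix has rank 4 and Smith normal form diag(1,1,1,1).

Boundary ∂_2: C_2 → C_1 sends each 2-simplex [p,q,r] to [q,r] − [p,r] + [p,q]. For instance
  ∂[v_0,v_1,v_2] = [v_1,v_2] − [v_0,v_2] + [v_0,v_1],
  ∂[v_1,v_3,v_4] = [v_3,v_4] − [v_1,v_4] + [v_1,v_3].
The resulting 10×5 matrix has rank 5, and its Smith normal form has invariant factors (1,1,1,1,1).

From H_k ≅ ker(∂_k) / im(∂_{k+1}) we obtain:

  H_0: rank C_0 − rank ∂_1 = 5 − 4 = 1, and the invariant factors of ∂_1 are all 1, so H_0 ≅ Z.
  H_1: rank ker ∂_1 − rank ∂_2 = (10 − 4) − 5 = 1, and the invariant factors of ∂_2 are all 1, so H_1 ≅ Z.
  H_2: rank ker ∂_2 − rank ∂_3 = (5 − 5) − 0 = 0, and there is no ∂_3, so H_2 ≅ 0.

As a check, the Euler characteristic is 5 − 10 + 5 = 0, which agrees with 1 − 1 + 0 = 0.
(K is a triangulation of the Möbius band.)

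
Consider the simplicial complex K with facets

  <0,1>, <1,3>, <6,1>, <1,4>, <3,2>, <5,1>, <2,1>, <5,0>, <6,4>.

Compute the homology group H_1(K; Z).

H_1 = Z^3.

Take the total order 0 < 1 < 2 < 3 < 4 < 5 < 6 on the vertex set. Then K (dimension 1) consists of the simplices:

  0-simplices (7): [0], [1], [2], [3], [4], [5], [6]
  1-simplices (9): [0,1], [0,5], [1,2], [1,3], [1,4], [1,5], [1,6], [2,3], [4,6]

Hence C_0 ≅ Z^7, C_1 ≅ Z^9.

The boundary map ∂_1: C_1 → C_0 maps an edge to its endpoints' difference, ∂[p,q] = q − p.
The resulting 7×9 matrix has rank 6, and its Smith normal form has invariant factors (1,1,1,1,1,1).

Now H_k = ker ∂_k / im ∂_{k+1}, so:

  H_1: rank ker ∂_1 − rank ∂_2 = (9 − 6) − 0 = 3, and there is no ∂_2, so H_1 = Z^3.

(K is a triangulation of a wedge of 3 circles.)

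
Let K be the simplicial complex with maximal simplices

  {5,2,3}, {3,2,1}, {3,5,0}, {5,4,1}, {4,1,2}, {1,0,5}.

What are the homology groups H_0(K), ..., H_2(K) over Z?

H_0 ≅ Z,  H_1 ≅ Z,  H_2 = 0.

Take the total order 0 < 1 < 2 < 3 < 4 < 5 on the vertex set. Then K (dimension 2) consists of the simplices:

  0-simplices (6): [0], [1], [2], [3], [4], [5]
  1-simplices (12): [0,1], [0,3], [0,5], [1,2], [1,3], [1,4], [1,5], [2,3], [2,4], [2,5], [3,5], [4,5]
  2-simplices (6): [0,1,5], [0,3,5], [1,2,3], [1,2,4], [1,4,5], [2,3,5]

giving chain groups C_0 ≅ Z^6, C_1 ≅ Z^12, C_2 ≅ Z^6.

The boundary map ∂_1: C_1 → C_0 is given by ∂[p,q] = [q] − [p]. For instance
  ∂[2,3] = [3] − [2].
As a 6×12 matrix over Z this has rank 5, with invariant factors (1,1,1,1,1).

Boundary ∂_2: C_2 → C_1 sends each 2-simplex [p,q,r] to [q,r] − [p,r] + [p,q]. For instance
  ∂[1,2,3] = [2,3] − [1,3] + [1,2],
  ∂[2,3,5] = [3,5] − [2,5] + [2,3].
The resulting 12×6 matrix has rank 6, and its Smith normal form has invariant factors (1,1,1,1,1,1).

Now H_k = ker ∂_k / im ∂_{k+1}, so:

  H_0: rank C_0 − rank ∂_1 = 6 − 5 = 1, and the invariant factors of ∂_1 are all 1, so H_0 ≅ Z.
  H_1: rank ker ∂_1 − rank ∂_2 = (12 − 5) − 6 = 1, and the invariant factors of ∂_2 are all 1, so H_1 ≅ Z.
  H_2: rank ker ∂_2 − rank ∂_3 = (6 − 6) − 0 = 0, and there is no ∂_3, so H_2 ≅ 0.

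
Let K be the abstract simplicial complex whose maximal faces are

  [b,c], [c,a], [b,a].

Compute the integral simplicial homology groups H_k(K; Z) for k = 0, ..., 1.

H_0 ≅ Z,  H_1 ≅ Z.

Order the vertices as a < b < c. Listing each simplex with vertices in this order, K has dimension 1 with simplices:

  0-simplices (3): a, b, c
  1-simplices (3): ab, ac, bc

so the chain groups are C_0 ≅ Z^3, C_1 ≅ Z^3.

The boundary map ∂_1: C_1 → C_0 sends each edge [p,q] (with p < q) to q − p.
This gives a 3×3 integer matrix of rank 2; reducing to Smith normal form yields diagonal entries (1,1).

Now H_k = ker ∂_k / im ∂_{k+1}, so:

  H_0: rank C_0 − rank ∂_1 = 3 − 2 = 1, and the invariant factors of ∂_1 are all 1, so H_0 ≅ Z.
  H_1: rank ker ∂_1 − rank ∂_2 = (3 − 2) − 0 = 1, and there is no ∂_2, so H_1 ≅ Z.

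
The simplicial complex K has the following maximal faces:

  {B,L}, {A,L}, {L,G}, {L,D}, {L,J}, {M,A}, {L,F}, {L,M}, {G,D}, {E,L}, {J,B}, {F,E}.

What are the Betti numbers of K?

b_0 = 1, b_1 = 4.

Take the total order A < B < D < E < F < G < J < L < M on the vertex set. Then K (dimension 1) consists of the simplices:

  0-simplices (9): A, B, D, E, F, G, J, L, M
  1-simplices (12): AL, AM, BJ, BL, DG, DL, EF, EL, FL, GL, JL, LM

so the chain groups are C_0 ≅ Z^9, C_1 ≅ Z^12.

Boundary ∂_1: C_1 → C_0 maps an edge to its endpoints' difference, ∂[p,q] = q − p. For instance
  ∂JL = L − J.
This gives a 9×12 integer matrix of rank 8; reducing to Smith normal form yields diagonal entries (1,1,1,1,1,1,1,1).

Reading off H_k = ker ∂_k / im ∂_{k+1}:

  H_0: rank C_0 − rank ∂_1 = 9 − 8 = 1, and the invariant factors of ∂_1 are all 1, so H_0 = Z.
  H_1: rank ker ∂_1 − rank ∂_2 = (12 − 8) − 0 = 4, and there is no ∂_2, so H_1 = Z^4.

Hence the Betti numbers are b_0 = 1, b_1 = 4.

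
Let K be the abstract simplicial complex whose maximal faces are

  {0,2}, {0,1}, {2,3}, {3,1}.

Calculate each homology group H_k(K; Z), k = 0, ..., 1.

H_0 ≅ Z,  H_1 ≅ Z.

Order the vertices as 0 < 1 < 2 < 3. Listing each simplex with vertices in this order, K has dimension 1 with simplices:

  0-simplices (4): [0], [1], [2], [3]
  1-simplices (4): [0,1], [0,2], [1,3], [2,3]

Hence C_0 ≅ Z^4, C_1 ≅ Z^4.

The boundary map ∂_1: C_1 → C_0 maps an edge to its endpoints' difference, ∂[p,q] = q − p. For instance
  ∂[0,2] = [2] − [0].
As a 4×4 matrix over Z this has rank 3, with invariant factors (1,1,1).

From H_k ≅ ker(∂_k) / im(∂_{k+1}) we obtain:

  H_0: rank C_0 − rank ∂_1 = 4 − 3 = 1, and the invariant factors of ∂_1 are all 1, so H_0 ≅ Z.
  H_1: rank ker ∂_1 − rank ∂_2 = (4 − 3) − 0 = 1, and there is no ∂_2, so H_1 ≅ Z.

As a check, the Euler characteristic is 4 − 4 = 0, which agrees with 1 − 1 = 0.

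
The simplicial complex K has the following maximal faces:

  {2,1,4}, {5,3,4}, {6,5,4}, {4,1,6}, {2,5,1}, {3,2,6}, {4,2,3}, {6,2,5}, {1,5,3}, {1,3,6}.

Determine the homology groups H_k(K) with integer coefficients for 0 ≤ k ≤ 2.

H_0 ≅ Z,  H_1 ≅ Z/2,  H_2 = 0.

Take the total order 1 < 2 < 3 < 4 < 5 < 6 on the vertex set. Then K (dimension 2) consists of the simplices:

  0-simplices (6): [1], [2], [3], [4], [5], [6]
  1-simplices (15): [1,2], [1,3], [1,4], [1,5], [1,6], [2,3], [2,4], [2,5], [2,6], [3,4], [3,5], [3,6], [4,5], [4,6], [5,6]
  2-simplices (10): [1,2,4], [1,2,5], [1,3,5], [1,3,6], [1,4,6], [2,3,4], [2,3,6], [2,5,6], [3,4,5], [4,5,6]

Hence C_0 ≅ Z^6, C_1 ≅ Z^15, C_2 ≅ Z^10.

The boundary map ∂_1: C_1 → C_0 sends each edge [p,q] (with p < q) to q − p.
The 6×15 boundary matrix has rank 5 and Smith normal form diag(1,1,1,1,1).

Boundary ∂_2: C_2 → C_1 sends each 2-simplex [p,q,r] to [q,r] − [p,r] + [p,q]. For instance
  ∂[2,3,4] = [3,4] − [2,4] + [2,3],
  ∂[1,3,5] = [3,5] − [1,5] + [1,3].
The resulting 15×10 matrix has rank 10, and its Smith normal form has invariant factors (1,1,1,1,1,1,1,1,1,2).

Reading off H_k = ker ∂_k / im ∂_{k+1}:

  H_0: rank C_0 − rank ∂_1 = 6 − 5 = 1, and the invariant factors of ∂_1 are all 1, so H_0 = Z.
  H_1: rank ker ∂_1 − rank ∂_2 = (15 − 5) − 10 = 0, and ∂_2 has invariant factor 2 > 1, so H_1 = Z/2.
  H_2: rank ker ∂_2 − rank ∂_3 = (10 − 10) − 0 = 0, and there is no ∂_3, so H_2 = 0.

As a check, the Euler characteristic is 6 − 15 + 10 = 1, which agrees with 1 − 0 + 0 = 1.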